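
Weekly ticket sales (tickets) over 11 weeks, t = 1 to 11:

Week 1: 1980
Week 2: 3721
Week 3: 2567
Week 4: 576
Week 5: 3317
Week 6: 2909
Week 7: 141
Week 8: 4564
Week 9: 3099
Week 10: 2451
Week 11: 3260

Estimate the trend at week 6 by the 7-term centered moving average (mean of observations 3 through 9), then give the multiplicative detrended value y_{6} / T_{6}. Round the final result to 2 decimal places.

1.19

Trend T_6 = (2567 + 576 + 3317 + 2909 + 141 + 4564 + 3099) / 7 = 17173/7 = 2453.2857
Ratio to trend: 2909 / 2453.2857 = 1.19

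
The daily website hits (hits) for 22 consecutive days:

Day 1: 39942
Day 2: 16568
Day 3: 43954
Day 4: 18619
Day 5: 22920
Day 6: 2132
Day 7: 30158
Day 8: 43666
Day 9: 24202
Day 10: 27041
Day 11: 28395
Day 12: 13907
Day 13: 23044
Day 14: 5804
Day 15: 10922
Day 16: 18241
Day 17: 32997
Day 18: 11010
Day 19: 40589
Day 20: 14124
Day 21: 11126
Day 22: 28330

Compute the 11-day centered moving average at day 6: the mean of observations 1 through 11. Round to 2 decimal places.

Sum of periods 1–11: 39942 + 16568 + 43954 + 18619 + 22920 + 2132 + 30158 + 43666 + 24202 + 27041 + 28395 = 297597
Divide by 11: 297597 / 11 = 27054.27

27054.27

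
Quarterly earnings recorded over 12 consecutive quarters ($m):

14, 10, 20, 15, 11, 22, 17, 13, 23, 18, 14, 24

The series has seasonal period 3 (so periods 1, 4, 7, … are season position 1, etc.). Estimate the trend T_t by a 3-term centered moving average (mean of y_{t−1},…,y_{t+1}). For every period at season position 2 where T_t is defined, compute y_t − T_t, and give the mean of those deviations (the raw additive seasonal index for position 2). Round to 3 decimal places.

Season position 2 occurs at t = 2, 5, 8, 11 (where T_t is defined).
t=2: T_2 = 14.66667; y_2 − T_2 = 10 − 14.66667 = -4.66667
t=5: T_5 = 16.00000; y_5 − T_5 = 11 − 16.00000 = -5.00000
t=8: T_8 = 17.66667; y_8 − T_8 = 13 − 17.66667 = -4.66667
t=11: T_11 = 18.66667; y_11 − T_11 = 14 − 18.66667 = -4.66667
Mean deviation: (-4.66667 + -5.00000 + -4.66667 + -4.66667) / 4 = -4.750

-4.750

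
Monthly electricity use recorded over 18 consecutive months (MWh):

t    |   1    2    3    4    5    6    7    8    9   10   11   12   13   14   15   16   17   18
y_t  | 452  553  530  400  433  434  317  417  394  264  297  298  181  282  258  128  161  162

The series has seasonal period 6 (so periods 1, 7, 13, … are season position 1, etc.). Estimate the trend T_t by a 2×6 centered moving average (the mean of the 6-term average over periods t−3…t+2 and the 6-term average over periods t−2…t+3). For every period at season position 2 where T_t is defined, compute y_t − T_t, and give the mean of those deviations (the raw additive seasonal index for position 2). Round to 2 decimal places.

52.25

Season position 2 occurs at t = 8, 14 (where T_t is defined).
t=8: T_8 = 365.1667; y_8 − T_8 = 417 − 365.1667 = 51.8333
t=14: T_14 = 229.3333; y_14 − T_14 = 282 − 229.3333 = 52.6667
Mean deviation: (51.8333 + 52.6667) / 2 = 52.25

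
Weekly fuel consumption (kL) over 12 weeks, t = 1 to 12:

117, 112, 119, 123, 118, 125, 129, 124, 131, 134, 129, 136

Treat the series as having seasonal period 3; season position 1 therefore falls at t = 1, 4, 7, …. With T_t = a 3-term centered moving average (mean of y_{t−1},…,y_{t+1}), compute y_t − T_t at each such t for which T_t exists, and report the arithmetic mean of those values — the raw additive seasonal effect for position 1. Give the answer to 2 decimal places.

Season position 1 occurs at t = 4, 7, 10 (where T_t is defined).
t=4: T_4 = 120.0000; y_4 − T_4 = 123 − 120.0000 = 3.0000
t=7: T_7 = 126.0000; y_7 − T_7 = 129 − 126.0000 = 3.0000
t=10: T_10 = 131.3333; y_10 − T_10 = 134 − 131.3333 = 2.6667
Mean deviation: (3.0000 + 3.0000 + 2.6667) / 3 = 2.89

2.89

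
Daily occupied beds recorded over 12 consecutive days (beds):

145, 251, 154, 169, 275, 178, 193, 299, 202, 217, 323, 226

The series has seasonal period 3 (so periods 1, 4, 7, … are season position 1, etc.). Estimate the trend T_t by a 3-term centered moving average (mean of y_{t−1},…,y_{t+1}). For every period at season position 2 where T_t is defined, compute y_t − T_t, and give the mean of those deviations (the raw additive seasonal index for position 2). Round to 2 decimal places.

Season position 2 occurs at t = 2, 5, 8, 11 (where T_t is defined).
t=2: T_2 = 183.3333; y_2 − T_2 = 251 − 183.3333 = 67.6667
t=5: T_5 = 207.3333; y_5 − T_5 = 275 − 207.3333 = 67.6667
t=8: T_8 = 231.3333; y_8 − T_8 = 299 − 231.3333 = 67.6667
t=11: T_11 = 255.3333; y_11 − T_11 = 323 − 255.3333 = 67.6667
Mean deviation: (67.6667 + 67.6667 + 67.6667 + 67.6667) / 4 = 67.67

67.67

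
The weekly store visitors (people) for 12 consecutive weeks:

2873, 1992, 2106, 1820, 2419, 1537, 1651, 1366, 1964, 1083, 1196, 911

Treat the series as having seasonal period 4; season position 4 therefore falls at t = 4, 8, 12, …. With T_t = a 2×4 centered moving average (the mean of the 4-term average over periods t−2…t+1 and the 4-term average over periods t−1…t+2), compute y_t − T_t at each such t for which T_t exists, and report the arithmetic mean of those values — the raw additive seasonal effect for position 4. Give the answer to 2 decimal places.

-207.06

Season position 4 occurs at t = 4, 8 (where T_t is defined).
t=4: T_4 = 2027.3750; y_4 − T_4 = 1820 − 2027.3750 = -207.3750
t=8: T_8 = 1572.7500; y_8 − T_8 = 1366 − 1572.7500 = -206.7500
Mean deviation: (-207.3750 + -206.7500) / 2 = -207.06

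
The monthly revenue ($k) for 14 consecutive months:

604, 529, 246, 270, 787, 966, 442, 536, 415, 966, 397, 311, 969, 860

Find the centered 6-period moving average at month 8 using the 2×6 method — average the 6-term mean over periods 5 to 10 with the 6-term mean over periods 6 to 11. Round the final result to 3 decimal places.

652.833

Sum over 5–10: 787 + 966 + 442 + 536 + 415 + 966 = 4112
Sum over 6–11: 966 + 442 + 536 + 415 + 966 + 397 = 3722
CMA at t=8 = (4112 + 3722) / (2·6) = 7834 / 12 = 652.833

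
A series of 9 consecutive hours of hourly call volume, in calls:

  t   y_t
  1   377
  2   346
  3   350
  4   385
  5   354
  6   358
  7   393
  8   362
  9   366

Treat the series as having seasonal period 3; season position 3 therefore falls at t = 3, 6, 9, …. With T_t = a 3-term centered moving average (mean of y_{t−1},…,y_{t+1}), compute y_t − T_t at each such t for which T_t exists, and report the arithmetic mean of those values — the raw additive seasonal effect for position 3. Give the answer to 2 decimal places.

Season position 3 occurs at t = 3, 6 (where T_t is defined).
t=3: T_3 = 360.3333; y_3 − T_3 = 350 − 360.3333 = -10.3333
t=6: T_6 = 368.3333; y_6 − T_6 = 358 − 368.3333 = -10.3333
Mean deviation: (-10.3333 + -10.3333) / 2 = -10.33

-10.33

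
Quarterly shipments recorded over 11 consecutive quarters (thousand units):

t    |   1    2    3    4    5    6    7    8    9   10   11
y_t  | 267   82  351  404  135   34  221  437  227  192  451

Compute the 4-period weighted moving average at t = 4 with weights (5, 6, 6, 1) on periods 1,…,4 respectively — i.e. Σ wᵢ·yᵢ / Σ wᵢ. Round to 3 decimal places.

Weighted sum: 5·267 + 6·82 + 6·351 + 1·404 = 1335 + 492 + 2106 + 404 = 4337
Weight total: 5 + 6 + 6 + 1 = 18
WMA = 4337 / 18 = 240.944

240.944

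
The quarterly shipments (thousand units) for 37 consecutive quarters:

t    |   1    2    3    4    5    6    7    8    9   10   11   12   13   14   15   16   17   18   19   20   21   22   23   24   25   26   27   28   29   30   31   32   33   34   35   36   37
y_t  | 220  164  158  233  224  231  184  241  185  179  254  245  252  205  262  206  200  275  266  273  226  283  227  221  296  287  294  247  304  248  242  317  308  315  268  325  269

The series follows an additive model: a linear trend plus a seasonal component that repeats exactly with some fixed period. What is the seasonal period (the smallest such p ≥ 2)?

First differences y_{t+1} − y_t: -56, -6, 75, -9, 7, -47, 57, -56, -6, 75, -9, 7, -47, 57, -56, -6, …
The difference pattern repeats every 7 terms and not for any smaller step, so p = 7.

7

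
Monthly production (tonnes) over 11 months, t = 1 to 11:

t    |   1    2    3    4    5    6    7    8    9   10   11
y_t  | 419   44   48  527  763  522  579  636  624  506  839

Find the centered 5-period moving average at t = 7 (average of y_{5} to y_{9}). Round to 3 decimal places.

Sum of periods 5–9: 763 + 522 + 579 + 636 + 624 = 3124
Divide by 5: 3124 / 5 = 624.800

624.800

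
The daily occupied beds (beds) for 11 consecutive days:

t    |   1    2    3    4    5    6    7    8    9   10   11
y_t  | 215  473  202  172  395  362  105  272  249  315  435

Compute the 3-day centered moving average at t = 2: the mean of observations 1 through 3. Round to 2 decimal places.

296.67

Sum of periods 1–3: 215 + 473 + 202 = 890
Divide by 3: 890 / 3 = 296.67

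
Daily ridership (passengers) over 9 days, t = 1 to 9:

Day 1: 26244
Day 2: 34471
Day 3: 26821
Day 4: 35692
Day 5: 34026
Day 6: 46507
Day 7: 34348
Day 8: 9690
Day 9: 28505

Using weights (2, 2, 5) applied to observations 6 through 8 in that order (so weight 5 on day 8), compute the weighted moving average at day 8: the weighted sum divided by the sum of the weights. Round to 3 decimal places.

Weighted sum: 2·46507 + 2·34348 + 5·9690 = 93014 + 68696 + 48450 = 210160
Weight total: 2 + 2 + 5 = 9
WMA = 210160 / 9 = 23351.111

23351.111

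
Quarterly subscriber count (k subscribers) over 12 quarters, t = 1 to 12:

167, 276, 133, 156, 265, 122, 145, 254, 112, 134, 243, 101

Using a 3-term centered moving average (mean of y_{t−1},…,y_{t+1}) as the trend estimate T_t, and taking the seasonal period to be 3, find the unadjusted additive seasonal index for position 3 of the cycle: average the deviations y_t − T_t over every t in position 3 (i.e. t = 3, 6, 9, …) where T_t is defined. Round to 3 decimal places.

-55.111

Season position 3 occurs at t = 3, 6, 9 (where T_t is defined).
t=3: T_3 = 188.33333; y_3 − T_3 = 133 − 188.33333 = -55.33333
t=6: T_6 = 177.33333; y_6 − T_6 = 122 − 177.33333 = -55.33333
t=9: T_9 = 166.66667; y_9 − T_9 = 112 − 166.66667 = -54.66667
Mean deviation: (-55.33333 + -55.33333 + -54.66667) / 3 = -55.111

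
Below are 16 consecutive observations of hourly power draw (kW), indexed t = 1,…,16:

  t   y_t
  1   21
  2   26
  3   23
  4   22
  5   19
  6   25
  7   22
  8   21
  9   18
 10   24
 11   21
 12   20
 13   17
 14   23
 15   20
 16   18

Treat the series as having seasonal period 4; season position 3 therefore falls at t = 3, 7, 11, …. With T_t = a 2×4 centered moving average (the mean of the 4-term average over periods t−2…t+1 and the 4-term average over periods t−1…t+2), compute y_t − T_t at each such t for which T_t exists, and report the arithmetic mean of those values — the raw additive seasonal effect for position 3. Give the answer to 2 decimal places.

Season position 3 occurs at t = 3, 7, 11 (where T_t is defined).
t=3: T_3 = 22.7500; y_3 − T_3 = 23 − 22.7500 = 0.2500
t=7: T_7 = 21.6250; y_7 − T_7 = 22 − 21.6250 = 0.3750
t=11: T_11 = 20.6250; y_11 − T_11 = 21 − 20.6250 = 0.3750
Mean deviation: (0.2500 + 0.3750 + 0.3750) / 3 = 0.33

0.33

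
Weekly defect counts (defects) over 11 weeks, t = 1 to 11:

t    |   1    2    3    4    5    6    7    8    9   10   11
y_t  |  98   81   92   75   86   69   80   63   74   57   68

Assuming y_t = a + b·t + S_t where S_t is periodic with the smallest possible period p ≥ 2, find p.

First differences y_{t+1} − y_t: -17, 11, -17, 11, -17, 11, …
The difference pattern repeats every 2 terms and not for any smaller step, so p = 2.

2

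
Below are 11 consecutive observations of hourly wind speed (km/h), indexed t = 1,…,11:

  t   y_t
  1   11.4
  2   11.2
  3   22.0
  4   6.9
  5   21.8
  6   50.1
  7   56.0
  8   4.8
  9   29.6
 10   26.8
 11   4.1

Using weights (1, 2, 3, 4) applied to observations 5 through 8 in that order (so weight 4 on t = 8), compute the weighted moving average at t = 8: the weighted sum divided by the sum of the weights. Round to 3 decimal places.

Weighted sum: 1·21.8 + 2·50.1 + 3·56.0 + 4·4.8 = 21.8 + 100.2 + 168.0 + 19.2 = 309.2
Weight total: 1 + 2 + 3 + 4 = 10
WMA = 309.2 / 10 = 30.920

30.920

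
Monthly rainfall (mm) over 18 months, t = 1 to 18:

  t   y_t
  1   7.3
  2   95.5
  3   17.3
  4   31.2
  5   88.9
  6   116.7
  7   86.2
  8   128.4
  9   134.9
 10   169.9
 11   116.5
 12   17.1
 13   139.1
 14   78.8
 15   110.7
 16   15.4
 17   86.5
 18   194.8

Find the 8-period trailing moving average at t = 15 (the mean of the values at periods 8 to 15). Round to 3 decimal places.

Sum of periods 8–15: 128.4 + 134.9 + 169.9 + 116.5 + 17.1 + 139.1 + 78.8 + 110.7 = 895.4
Divide by 8: 895.4 / 8 = 111.925

111.925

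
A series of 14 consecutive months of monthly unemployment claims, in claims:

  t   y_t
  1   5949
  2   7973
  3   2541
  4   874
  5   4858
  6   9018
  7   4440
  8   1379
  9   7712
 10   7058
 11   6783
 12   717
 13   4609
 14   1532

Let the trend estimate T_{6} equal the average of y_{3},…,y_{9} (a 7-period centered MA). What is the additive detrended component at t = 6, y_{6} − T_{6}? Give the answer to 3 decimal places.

4614.857

Trend T_6 = (2541 + 874 + 4858 + 9018 + 4440 + 1379 + 7712) / 7 = 30822/7 = 4403.14286
Detrended value: 9018 − 4403.14286 = 4614.857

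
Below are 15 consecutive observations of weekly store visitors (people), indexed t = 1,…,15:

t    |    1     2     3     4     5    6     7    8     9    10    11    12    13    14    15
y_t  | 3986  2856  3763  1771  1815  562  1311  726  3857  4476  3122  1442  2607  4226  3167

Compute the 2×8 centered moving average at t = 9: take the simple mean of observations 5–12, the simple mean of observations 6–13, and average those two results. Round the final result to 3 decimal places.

2213.375

Sum over 5–12: 1815 + 562 + 1311 + 726 + 3857 + 4476 + 3122 + 1442 = 17311
Sum over 6–13: 562 + 1311 + 726 + 3857 + 4476 + 3122 + 1442 + 2607 = 18103
CMA at t=9 = (17311 + 18103) / (2·8) = 35414 / 16 = 2213.375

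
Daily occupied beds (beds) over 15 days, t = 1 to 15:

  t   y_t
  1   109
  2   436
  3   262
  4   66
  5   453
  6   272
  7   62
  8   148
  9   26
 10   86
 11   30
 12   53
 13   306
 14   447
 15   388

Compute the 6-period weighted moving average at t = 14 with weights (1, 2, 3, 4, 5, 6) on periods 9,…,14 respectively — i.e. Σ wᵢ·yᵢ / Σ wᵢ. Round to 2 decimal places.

224.38

Weighted sum: 1·26 + 2·86 + 3·30 + 4·53 + 5·306 + 6·447 = 26 + 172 + 90 + 212 + 1530 + 2682 = 4712
Weight total: 1 + 2 + 3 + 4 + 5 + 6 = 21
WMA = 4712 / 21 = 224.38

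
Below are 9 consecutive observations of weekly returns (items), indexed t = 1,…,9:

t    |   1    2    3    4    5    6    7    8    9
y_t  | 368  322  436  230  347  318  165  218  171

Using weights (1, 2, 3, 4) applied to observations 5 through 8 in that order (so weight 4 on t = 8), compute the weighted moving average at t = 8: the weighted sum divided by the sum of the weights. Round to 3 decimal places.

Weighted sum: 1·347 + 2·318 + 3·165 + 4·218 = 347 + 636 + 495 + 872 = 2350
Weight total: 1 + 2 + 3 + 4 = 10
WMA = 2350 / 10 = 235.000

235.000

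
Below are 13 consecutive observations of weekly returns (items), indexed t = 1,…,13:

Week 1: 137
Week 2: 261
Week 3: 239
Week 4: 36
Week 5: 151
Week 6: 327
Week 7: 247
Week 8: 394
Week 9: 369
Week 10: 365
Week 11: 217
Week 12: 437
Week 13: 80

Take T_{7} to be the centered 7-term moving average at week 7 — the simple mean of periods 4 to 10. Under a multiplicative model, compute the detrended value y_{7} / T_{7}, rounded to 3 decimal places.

Trend T_7 = (36 + 151 + 327 + 247 + 394 + 369 + 365) / 7 = 1889/7 = 269.85714
Ratio to trend: 247 / 269.85714 = 0.915

0.915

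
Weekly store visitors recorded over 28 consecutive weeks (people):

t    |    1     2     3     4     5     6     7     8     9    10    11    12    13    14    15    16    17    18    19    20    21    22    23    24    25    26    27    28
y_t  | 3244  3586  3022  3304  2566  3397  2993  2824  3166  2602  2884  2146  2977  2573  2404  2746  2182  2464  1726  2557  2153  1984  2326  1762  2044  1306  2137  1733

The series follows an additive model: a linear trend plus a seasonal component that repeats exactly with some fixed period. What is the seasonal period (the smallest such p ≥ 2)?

First differences y_{t+1} − y_t: 342, -564, 282, -738, 831, -404, -169, 342, -564, 282, -738, 831, -404, -169, 342, -564, …
The difference pattern repeats every 7 terms and not for any smaller step, so p = 7.

7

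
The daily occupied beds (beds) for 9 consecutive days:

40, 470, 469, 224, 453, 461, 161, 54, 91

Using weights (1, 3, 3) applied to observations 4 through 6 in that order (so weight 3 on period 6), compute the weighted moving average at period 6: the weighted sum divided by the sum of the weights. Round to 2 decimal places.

423.71

Weighted sum: 1·224 + 3·453 + 3·461 = 224 + 1359 + 1383 = 2966
Weight total: 1 + 3 + 3 = 7
WMA = 2966 / 7 = 423.71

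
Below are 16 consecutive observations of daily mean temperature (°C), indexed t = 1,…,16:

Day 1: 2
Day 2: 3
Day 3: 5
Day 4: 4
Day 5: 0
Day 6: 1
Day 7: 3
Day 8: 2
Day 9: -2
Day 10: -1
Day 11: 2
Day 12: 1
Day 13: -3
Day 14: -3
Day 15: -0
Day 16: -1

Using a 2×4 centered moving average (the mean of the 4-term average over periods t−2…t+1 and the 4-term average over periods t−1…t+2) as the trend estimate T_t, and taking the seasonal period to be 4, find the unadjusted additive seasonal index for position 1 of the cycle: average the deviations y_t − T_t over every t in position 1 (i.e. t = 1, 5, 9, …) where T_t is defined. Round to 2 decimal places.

Season position 1 occurs at t = 5, 9, 13 (where T_t is defined).
t=5: T_5 = 2.2500; y_5 − T_5 = 0 − 2.2500 = -2.2500
t=9: T_9 = 0.3750; y_9 − T_9 = -2 − 0.3750 = -2.3750
t=13: T_13 = -1.0000; y_13 − T_13 = -3 − -1.0000 = -2.0000
Mean deviation: (-2.2500 + -2.3750 + -2.0000) / 3 = -2.21

-2.21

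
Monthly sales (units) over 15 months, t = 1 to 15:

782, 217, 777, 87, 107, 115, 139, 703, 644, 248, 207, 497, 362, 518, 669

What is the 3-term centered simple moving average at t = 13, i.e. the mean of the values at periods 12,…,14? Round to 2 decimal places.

459.00

Sum of periods 12–14: 497 + 362 + 518 = 1377
Divide by 3: 1377 / 3 = 459.00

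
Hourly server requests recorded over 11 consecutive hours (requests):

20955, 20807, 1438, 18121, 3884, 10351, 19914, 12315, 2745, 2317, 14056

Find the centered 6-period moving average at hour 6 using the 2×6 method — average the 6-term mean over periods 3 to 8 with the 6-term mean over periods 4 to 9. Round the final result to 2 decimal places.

11112.75

Sum over 3–8: 1438 + 18121 + 3884 + 10351 + 19914 + 12315 = 66023
Sum over 4–9: 18121 + 3884 + 10351 + 19914 + 12315 + 2745 = 67330
CMA at t=6 = (66023 + 67330) / (2·6) = 133353 / 12 = 11112.75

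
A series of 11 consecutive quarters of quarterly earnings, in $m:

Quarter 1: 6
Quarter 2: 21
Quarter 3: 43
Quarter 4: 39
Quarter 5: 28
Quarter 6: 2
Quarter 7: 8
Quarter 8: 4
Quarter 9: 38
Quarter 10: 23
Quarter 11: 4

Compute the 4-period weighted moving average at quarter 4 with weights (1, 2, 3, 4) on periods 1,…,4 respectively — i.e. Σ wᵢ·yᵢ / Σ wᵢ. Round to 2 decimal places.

33.30

Weighted sum: 1·6 + 2·21 + 3·43 + 4·39 = 6 + 42 + 129 + 156 = 333
Weight total: 1 + 2 + 3 + 4 = 10
WMA = 333 / 10 = 33.30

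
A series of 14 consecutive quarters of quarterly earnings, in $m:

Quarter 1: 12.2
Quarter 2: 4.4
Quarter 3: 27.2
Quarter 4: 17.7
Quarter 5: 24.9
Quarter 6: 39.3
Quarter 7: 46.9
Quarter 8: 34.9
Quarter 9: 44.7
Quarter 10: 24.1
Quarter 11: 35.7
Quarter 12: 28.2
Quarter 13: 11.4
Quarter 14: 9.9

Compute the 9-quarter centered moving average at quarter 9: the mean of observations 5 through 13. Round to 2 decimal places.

32.23

Sum of periods 5–13: 24.9 + 39.3 + 46.9 + 34.9 + 44.7 + 24.1 + 35.7 + 28.2 + 11.4 = 290.1
Divide by 9: 290.1 / 9 = 32.23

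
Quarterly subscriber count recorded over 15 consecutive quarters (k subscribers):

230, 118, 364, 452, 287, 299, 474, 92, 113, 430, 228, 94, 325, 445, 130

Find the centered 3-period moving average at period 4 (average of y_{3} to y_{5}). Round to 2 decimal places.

Sum of periods 3–5: 364 + 452 + 287 = 1103
Divide by 3: 1103 / 3 = 367.67

367.67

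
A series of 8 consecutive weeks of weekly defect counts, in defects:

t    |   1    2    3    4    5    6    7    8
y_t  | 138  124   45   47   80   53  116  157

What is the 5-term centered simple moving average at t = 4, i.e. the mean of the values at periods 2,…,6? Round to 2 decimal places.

Sum of periods 2–6: 124 + 45 + 47 + 80 + 53 = 349
Divide by 5: 349 / 5 = 69.80

69.80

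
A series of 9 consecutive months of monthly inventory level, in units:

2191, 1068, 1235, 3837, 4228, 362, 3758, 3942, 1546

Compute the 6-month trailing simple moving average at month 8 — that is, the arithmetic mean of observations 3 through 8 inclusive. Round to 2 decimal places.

2893.67

Sum of periods 3–8: 1235 + 3837 + 4228 + 362 + 3758 + 3942 = 17362
Divide by 6: 17362 / 6 = 2893.67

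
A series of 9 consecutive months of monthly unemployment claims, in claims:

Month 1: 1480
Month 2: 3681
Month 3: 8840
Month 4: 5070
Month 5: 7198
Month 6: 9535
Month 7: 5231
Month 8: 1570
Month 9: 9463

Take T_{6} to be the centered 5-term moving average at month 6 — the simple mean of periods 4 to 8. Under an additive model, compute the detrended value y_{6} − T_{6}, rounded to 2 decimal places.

Trend T_6 = (5070 + 7198 + 9535 + 5231 + 1570) / 5 = 28604/5 = 5720.8000
Detrended value: 9535 − 5720.8000 = 3814.20

3814.20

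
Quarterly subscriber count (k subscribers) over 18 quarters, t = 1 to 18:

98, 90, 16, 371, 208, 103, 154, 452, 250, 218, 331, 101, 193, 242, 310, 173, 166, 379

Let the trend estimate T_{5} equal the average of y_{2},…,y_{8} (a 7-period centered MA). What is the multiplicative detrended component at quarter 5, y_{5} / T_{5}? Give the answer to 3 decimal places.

Trend T_5 = (90 + 16 + 371 + 208 + 103 + 154 + 452) / 7 = 1394/7 = 199.14286
Ratio to trend: 208 / 199.14286 = 1.044

1.044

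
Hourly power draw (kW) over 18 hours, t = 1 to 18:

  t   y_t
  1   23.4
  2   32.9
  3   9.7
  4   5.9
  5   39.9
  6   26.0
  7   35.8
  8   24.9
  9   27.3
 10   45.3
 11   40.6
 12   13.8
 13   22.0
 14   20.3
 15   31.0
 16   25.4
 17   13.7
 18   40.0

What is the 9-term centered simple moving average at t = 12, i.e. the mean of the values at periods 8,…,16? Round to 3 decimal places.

27.844

Sum of periods 8–16: 24.9 + 27.3 + 45.3 + 40.6 + 13.8 + 22.0 + 20.3 + 31.0 + 25.4 = 250.6
Divide by 9: 250.6 / 9 = 27.844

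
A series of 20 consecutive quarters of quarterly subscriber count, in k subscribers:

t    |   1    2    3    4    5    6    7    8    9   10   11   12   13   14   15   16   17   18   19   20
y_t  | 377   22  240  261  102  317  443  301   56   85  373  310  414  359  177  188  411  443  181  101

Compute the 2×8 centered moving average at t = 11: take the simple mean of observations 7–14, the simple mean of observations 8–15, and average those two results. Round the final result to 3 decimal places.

Sum over 7–14: 443 + 301 + 56 + 85 + 373 + 310 + 414 + 359 = 2341
Sum over 8–15: 301 + 56 + 85 + 373 + 310 + 414 + 359 + 177 = 2075
CMA at t=11 = (2341 + 2075) / (2·8) = 4416 / 16 = 276.000

276.000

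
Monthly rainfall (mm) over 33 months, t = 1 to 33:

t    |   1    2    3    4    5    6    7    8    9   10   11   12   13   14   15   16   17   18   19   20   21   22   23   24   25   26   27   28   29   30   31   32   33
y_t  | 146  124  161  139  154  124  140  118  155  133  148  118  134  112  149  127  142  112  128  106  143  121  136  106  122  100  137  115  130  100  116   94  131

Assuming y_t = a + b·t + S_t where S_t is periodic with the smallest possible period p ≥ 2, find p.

6

First differences y_{t+1} − y_t: -22, 37, -22, 15, -30, 16, -22, 37, -22, 15, -30, 16, -22, 37, …
The difference pattern repeats every 6 terms and not for any smaller step, so p = 6.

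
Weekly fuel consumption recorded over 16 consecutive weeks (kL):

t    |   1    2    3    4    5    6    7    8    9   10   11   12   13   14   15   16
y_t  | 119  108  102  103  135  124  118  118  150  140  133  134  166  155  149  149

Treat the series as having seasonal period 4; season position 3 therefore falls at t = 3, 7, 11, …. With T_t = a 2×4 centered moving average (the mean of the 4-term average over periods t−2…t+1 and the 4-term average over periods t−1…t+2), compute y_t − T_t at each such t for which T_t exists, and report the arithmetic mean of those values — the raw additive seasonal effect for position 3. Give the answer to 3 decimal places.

Season position 3 occurs at t = 3, 7, 11 (where T_t is defined).
t=3: T_3 = 110.00000; y_3 − T_3 = 102 − 110.00000 = -8.00000
t=7: T_7 = 125.62500; y_7 − T_7 = 118 − 125.62500 = -7.62500
t=11: T_11 = 141.25000; y_11 − T_11 = 133 − 141.25000 = -8.25000
Mean deviation: (-8.00000 + -7.62500 + -8.25000) / 3 = -7.958

-7.958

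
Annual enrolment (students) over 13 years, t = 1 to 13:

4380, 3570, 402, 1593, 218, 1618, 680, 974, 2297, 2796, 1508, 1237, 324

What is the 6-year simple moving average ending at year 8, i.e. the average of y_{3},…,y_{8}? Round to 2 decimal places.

Sum of periods 3–8: 402 + 1593 + 218 + 1618 + 680 + 974 = 5485
Divide by 6: 5485 / 6 = 914.17

914.17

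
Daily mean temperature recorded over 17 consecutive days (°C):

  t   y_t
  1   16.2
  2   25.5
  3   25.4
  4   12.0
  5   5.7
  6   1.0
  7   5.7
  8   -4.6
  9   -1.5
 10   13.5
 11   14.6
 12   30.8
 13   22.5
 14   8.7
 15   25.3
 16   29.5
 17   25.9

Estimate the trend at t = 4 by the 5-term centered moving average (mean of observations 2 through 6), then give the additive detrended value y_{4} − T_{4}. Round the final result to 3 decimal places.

-1.920

Trend T_4 = (25.5 + 25.4 + 12.0 + 5.7 + 1.0) / 5 = 69.6/5 = 13.92000
Detrended value: 12.0 − 13.92000 = -1.920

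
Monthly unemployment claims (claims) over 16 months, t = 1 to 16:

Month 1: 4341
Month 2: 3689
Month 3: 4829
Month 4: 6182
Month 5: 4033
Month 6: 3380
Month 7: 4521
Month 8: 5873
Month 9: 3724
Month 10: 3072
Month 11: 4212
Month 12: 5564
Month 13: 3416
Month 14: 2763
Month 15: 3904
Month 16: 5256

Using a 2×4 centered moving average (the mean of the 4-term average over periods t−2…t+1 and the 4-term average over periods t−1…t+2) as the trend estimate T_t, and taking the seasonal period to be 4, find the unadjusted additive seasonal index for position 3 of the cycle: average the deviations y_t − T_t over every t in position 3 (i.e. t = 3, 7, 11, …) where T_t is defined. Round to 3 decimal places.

Season position 3 occurs at t = 3, 7, 11 (where T_t is defined).
t=3: T_3 = 4721.75000; y_3 − T_3 = 4829 − 4721.75000 = 107.25000
t=7: T_7 = 4413.12500; y_7 − T_7 = 4521 − 4413.12500 = 107.87500
t=11: T_11 = 4104.50000; y_11 − T_11 = 4212 − 4104.50000 = 107.50000
Mean deviation: (107.25000 + 107.87500 + 107.50000) / 3 = 107.542

107.542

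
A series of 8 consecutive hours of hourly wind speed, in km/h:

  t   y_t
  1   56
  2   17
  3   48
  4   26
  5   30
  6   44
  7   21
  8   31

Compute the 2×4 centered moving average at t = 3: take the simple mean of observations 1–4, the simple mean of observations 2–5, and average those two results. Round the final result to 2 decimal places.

33.50

Sum over 1–4: 56 + 17 + 48 + 26 = 147
Sum over 2–5: 17 + 48 + 26 + 30 = 121
CMA at t=3 = (147 + 121) / (2·4) = 268 / 8 = 33.50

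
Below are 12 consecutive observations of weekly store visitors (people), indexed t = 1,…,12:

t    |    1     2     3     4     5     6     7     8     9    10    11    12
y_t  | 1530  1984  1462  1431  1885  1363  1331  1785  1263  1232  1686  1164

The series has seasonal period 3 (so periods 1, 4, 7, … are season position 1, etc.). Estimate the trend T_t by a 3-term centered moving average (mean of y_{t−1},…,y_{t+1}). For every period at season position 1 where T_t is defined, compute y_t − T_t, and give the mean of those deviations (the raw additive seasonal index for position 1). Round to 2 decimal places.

-161.78

Season position 1 occurs at t = 4, 7, 10 (where T_t is defined).
t=4: T_4 = 1592.6667; y_4 − T_4 = 1431 − 1592.6667 = -161.6667
t=7: T_7 = 1493.0000; y_7 − T_7 = 1331 − 1493.0000 = -162.0000
t=10: T_10 = 1393.6667; y_10 − T_10 = 1232 − 1393.6667 = -161.6667
Mean deviation: (-161.6667 + -162.0000 + -161.6667) / 3 = -161.78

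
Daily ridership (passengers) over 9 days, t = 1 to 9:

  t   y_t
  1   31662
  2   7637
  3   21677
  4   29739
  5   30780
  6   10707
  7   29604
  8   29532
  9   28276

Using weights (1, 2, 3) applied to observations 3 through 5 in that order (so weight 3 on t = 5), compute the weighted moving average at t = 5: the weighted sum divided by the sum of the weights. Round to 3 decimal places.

28915.833

Weighted sum: 1·21677 + 2·29739 + 3·30780 = 21677 + 59478 + 92340 = 173495
Weight total: 1 + 2 + 3 = 6
WMA = 173495 / 6 = 28915.833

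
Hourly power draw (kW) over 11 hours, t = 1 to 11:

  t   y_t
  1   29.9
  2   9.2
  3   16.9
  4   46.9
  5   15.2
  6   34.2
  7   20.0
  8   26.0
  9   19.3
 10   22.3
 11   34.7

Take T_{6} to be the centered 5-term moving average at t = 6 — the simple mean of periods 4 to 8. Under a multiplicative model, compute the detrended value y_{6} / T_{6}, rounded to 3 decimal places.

Trend T_6 = (46.9 + 15.2 + 34.2 + 20.0 + 26.0) / 5 = 142.3/5 = 28.46000
Ratio to trend: 34.2 / 28.46000 = 1.202

1.202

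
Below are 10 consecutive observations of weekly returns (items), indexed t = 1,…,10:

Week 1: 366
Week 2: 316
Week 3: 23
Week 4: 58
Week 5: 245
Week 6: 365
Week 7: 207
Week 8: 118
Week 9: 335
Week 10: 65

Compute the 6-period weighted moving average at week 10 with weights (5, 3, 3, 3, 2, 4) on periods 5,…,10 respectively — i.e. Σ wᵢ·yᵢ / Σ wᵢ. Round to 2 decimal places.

211.25

Weighted sum: 5·245 + 3·365 + 3·207 + 3·118 + 2·335 + 4·65 = 1225 + 1095 + 621 + 354 + 670 + 260 = 4225
Weight total: 5 + 3 + 3 + 3 + 2 + 4 = 20
WMA = 4225 / 20 = 211.25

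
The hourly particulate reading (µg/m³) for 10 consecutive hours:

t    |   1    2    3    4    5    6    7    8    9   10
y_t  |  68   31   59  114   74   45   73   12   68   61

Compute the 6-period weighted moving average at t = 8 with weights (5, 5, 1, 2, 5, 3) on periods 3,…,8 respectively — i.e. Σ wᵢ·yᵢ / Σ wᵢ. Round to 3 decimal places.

68.095

Weighted sum: 5·59 + 5·114 + 1·74 + 2·45 + 5·73 + 3·12 = 295 + 570 + 74 + 90 + 365 + 36 = 1430
Weight total: 5 + 5 + 1 + 2 + 5 + 3 = 21
WMA = 1430 / 21 = 68.095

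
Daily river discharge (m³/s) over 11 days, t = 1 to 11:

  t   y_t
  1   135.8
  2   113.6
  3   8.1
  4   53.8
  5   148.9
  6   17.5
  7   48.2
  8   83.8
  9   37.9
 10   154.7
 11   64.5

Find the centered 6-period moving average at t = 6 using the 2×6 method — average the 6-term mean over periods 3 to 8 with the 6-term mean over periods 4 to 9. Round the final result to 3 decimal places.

Sum over 3–8: 8.1 + 53.8 + 148.9 + 17.5 + 48.2 + 83.8 = 360.3
Sum over 4–9: 53.8 + 148.9 + 17.5 + 48.2 + 83.8 + 37.9 = 390.1
CMA at t=6 = (360.3 + 390.1) / (2·6) = 750.4 / 12 = 62.533

62.533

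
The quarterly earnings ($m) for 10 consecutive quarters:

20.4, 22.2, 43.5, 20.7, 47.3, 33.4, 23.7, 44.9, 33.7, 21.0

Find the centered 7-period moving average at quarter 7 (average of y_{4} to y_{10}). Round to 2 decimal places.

32.10

Sum of periods 4–10: 20.7 + 47.3 + 33.4 + 23.7 + 44.9 + 33.7 + 21.0 = 224.7
Divide by 7: 224.7 / 7 = 32.10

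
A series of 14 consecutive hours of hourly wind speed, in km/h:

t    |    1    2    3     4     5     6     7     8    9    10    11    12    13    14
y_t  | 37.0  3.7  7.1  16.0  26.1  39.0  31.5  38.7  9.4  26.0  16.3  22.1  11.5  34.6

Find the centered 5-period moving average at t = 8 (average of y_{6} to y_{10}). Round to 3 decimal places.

28.920

Sum of periods 6–10: 39.0 + 31.5 + 38.7 + 9.4 + 26.0 = 144.6
Divide by 5: 144.6 / 5 = 28.920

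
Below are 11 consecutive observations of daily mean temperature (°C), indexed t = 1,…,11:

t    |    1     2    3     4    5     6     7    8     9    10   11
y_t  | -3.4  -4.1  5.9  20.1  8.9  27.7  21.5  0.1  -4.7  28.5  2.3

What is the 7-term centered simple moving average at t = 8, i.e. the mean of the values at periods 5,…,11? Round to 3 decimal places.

Sum of periods 5–11: 8.9 + 27.7 + 21.5 + 0.1 + (-4.7) + 28.5 + 2.3 = 84.3
Divide by 7: 84.3 / 7 = 12.043

12.043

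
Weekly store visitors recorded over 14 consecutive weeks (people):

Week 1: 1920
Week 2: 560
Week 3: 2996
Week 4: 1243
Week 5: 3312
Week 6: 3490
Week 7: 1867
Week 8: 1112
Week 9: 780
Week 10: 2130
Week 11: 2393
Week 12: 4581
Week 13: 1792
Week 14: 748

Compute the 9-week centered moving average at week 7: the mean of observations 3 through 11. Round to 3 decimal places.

Sum of periods 3–11: 2996 + 1243 + 3312 + 3490 + 1867 + 1112 + 780 + 2130 + 2393 = 19323
Divide by 9: 19323 / 9 = 2147.000

2147.000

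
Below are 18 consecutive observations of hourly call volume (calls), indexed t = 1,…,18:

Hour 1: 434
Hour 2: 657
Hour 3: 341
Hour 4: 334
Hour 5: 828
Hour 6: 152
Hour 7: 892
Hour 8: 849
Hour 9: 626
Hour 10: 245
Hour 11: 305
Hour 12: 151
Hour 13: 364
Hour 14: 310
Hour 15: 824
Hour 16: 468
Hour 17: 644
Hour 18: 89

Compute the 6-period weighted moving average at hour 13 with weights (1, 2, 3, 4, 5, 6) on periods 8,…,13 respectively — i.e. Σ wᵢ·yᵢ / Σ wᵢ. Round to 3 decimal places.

333.095

Weighted sum: 1·849 + 2·626 + 3·245 + 4·305 + 5·151 + 6·364 = 849 + 1252 + 735 + 1220 + 755 + 2184 = 6995
Weight total: 1 + 2 + 3 + 4 + 5 + 6 = 21
WMA = 6995 / 21 = 333.095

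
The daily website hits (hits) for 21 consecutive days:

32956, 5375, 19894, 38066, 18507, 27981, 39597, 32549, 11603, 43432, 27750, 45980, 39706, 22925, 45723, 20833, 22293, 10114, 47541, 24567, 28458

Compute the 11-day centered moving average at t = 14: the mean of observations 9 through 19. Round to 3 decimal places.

Sum of periods 9–19: 11603 + 43432 + 27750 + 45980 + 39706 + 22925 + 45723 + 20833 + 22293 + 10114 + 47541 = 337900
Divide by 11: 337900 / 11 = 30718.182

30718.182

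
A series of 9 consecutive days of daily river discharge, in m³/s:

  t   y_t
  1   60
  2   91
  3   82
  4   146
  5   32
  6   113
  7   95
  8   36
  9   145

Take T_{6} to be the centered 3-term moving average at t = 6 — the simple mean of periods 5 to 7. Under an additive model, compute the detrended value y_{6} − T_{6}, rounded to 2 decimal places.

Trend T_6 = (32 + 113 + 95) / 3 = 240/3 = 80.0000
Detrended value: 113 − 80.0000 = 33.00

33.00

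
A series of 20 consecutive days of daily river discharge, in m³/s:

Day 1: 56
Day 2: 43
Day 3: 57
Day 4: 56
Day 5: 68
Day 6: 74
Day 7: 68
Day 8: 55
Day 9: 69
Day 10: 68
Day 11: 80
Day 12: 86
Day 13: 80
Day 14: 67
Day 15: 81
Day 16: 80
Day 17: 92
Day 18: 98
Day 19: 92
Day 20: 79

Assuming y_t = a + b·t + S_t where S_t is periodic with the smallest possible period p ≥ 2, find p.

6

First differences y_{t+1} − y_t: -13, 14, -1, 12, 6, -6, -13, 14, -1, 12, 6, -6, -13, 14, …
The difference pattern repeats every 6 terms and not for any smaller step, so p = 6.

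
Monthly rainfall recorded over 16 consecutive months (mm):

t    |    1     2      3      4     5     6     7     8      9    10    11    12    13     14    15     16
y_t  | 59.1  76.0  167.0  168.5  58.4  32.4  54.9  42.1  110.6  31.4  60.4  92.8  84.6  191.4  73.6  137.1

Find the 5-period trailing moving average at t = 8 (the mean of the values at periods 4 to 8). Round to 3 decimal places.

71.260

Sum of periods 4–8: 168.5 + 58.4 + 32.4 + 54.9 + 42.1 = 356.3
Divide by 5: 356.3 / 5 = 71.260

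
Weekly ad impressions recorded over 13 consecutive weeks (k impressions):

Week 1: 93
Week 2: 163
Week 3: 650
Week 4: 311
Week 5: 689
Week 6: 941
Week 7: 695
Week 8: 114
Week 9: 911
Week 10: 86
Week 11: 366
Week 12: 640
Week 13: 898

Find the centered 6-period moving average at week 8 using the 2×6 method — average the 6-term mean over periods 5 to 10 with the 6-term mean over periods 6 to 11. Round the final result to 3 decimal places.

Sum over 5–10: 689 + 941 + 695 + 114 + 911 + 86 = 3436
Sum over 6–11: 941 + 695 + 114 + 911 + 86 + 366 = 3113
CMA at t=8 = (3436 + 3113) / (2·6) = 6549 / 12 = 545.750

545.750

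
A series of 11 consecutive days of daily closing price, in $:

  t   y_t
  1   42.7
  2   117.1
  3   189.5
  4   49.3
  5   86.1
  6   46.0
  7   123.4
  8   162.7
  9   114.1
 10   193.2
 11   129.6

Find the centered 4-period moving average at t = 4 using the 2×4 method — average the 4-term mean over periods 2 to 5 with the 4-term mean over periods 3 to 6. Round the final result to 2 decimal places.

Sum over 2–5: 117.1 + 189.5 + 49.3 + 86.1 = 442.0
Sum over 3–6: 189.5 + 49.3 + 86.1 + 46.0 = 370.9
CMA at t=4 = (442.0 + 370.9) / (2·4) = 812.9 / 8 = 101.61

101.61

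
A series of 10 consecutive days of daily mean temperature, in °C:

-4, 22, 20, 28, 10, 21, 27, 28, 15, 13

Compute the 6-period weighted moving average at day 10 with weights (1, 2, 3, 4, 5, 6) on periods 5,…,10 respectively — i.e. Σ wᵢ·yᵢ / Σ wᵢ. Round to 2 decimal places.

Weighted sum: 1·10 + 2·21 + 3·27 + 4·28 + 5·15 + 6·13 = 10 + 42 + 81 + 112 + 75 + 78 = 398
Weight total: 1 + 2 + 3 + 4 + 5 + 6 = 21
WMA = 398 / 21 = 18.95

18.95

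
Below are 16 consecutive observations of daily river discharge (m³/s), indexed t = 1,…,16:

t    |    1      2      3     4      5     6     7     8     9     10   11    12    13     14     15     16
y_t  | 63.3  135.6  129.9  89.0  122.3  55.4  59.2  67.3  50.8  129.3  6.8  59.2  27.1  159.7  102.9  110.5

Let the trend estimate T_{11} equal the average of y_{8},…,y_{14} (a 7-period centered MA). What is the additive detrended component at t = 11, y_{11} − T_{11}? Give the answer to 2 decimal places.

-64.66

Trend T_11 = (67.3 + 50.8 + 129.3 + 6.8 + 59.2 + 27.1 + 159.7) / 7 = 500.2/7 = 71.4571
Detrended value: 6.8 − 71.4571 = -64.66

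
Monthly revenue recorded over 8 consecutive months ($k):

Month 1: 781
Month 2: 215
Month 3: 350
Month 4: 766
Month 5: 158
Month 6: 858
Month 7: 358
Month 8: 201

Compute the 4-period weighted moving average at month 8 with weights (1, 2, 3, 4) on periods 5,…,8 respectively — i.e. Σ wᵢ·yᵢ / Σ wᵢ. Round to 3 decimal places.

375.200

Weighted sum: 1·158 + 2·858 + 3·358 + 4·201 = 158 + 1716 + 1074 + 804 = 3752
Weight total: 1 + 2 + 3 + 4 = 10
WMA = 3752 / 10 = 375.200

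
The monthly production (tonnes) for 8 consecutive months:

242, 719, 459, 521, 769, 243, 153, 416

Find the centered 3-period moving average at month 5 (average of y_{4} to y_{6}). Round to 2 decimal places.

511.00

Sum of periods 4–6: 521 + 769 + 243 = 1533
Divide by 3: 1533 / 3 = 511.00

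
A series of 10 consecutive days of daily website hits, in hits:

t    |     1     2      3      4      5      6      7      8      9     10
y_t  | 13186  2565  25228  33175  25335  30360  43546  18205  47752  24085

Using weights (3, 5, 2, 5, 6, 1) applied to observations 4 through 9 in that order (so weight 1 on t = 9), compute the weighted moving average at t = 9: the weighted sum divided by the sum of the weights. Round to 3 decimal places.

Weighted sum: 3·33175 + 5·25335 + 2·30360 + 5·43546 + 6·18205 + 1·47752 = 99525 + 126675 + 60720 + 217730 + 109230 + 47752 = 661632
Weight total: 3 + 5 + 2 + 5 + 6 + 1 = 22
WMA = 661632 / 22 = 30074.182

30074.182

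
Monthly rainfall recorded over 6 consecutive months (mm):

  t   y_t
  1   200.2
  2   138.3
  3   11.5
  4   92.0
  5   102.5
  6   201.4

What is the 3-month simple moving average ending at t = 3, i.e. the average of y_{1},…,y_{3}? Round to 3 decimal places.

Sum of periods 1–3: 200.2 + 138.3 + 11.5 = 350.0
Divide by 3: 350.0 / 3 = 116.667

116.667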